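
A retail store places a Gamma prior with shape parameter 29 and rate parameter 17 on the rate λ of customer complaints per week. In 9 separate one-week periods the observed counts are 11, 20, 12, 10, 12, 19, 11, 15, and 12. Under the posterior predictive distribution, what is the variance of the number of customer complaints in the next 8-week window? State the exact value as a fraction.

10268/169

Total count: 11 + 20 + 12 + 10 + 12 + 19 + 11 + 15 + 12 = 122.
Total exposure: 9 weeks.
By Gamma–Poisson conjugacy, the posterior is Gamma(α + Σx, β + Σt) = Gamma(29 + 122, 17 + 9) = Gamma(151, 26).
The posterior predictive for a window of length T is Negative Binomial with variance T·α'·(β'+T)/β'² = 8·151·34/676 = 10268/169.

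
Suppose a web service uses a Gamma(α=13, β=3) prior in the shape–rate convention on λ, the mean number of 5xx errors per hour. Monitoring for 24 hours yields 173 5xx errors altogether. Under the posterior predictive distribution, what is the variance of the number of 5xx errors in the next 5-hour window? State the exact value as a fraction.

9920/243

Total count 173 over total exposure 24 hours.
Posterior: α' = 13 + 173 = 186, β' = 3 + 24 = 27.
The posterior predictive for a window of length T is Negative Binomial with variance T·α'·(β'+T)/β'² = 5·186·32/729 = 9920/243.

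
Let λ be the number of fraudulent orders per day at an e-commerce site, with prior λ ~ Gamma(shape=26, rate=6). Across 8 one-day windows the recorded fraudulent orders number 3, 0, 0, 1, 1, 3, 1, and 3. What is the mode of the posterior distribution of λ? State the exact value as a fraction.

Total count: 3 + 0 + 0 + 1 + 1 + 3 + 1 + 3 = 12.
Total exposure: 8 days.
Conjugate update: add total count to the shape and total exposure to the rate, giving Gamma(38, 14).
Posterior mode = (α'−1)/β' = 37/14.

37/14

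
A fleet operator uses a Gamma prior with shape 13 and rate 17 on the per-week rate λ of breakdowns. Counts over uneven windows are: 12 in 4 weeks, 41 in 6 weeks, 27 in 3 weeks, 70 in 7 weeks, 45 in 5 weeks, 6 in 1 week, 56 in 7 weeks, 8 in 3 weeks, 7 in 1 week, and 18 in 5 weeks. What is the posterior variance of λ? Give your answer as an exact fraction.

Total count: 12 + 41 + 27 + 70 + 45 + 6 + 56 + 8 + 7 + 18 = 290.
Total exposure: 4 + 6 + 3 + 7 + 5 + 1 + 7 + 3 + 1 + 5 = 42 weeks.
Posterior: α' = 13 + 290 = 303, β' = 17 + 42 = 59.
Posterior variance = α'/β'² = 303/3481.

303/3481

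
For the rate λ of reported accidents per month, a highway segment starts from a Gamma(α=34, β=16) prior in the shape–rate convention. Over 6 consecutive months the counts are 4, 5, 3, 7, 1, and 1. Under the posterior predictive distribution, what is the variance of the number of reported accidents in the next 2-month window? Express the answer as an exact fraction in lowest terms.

60/11

Total count: 4 + 5 + 3 + 7 + 1 + 1 = 21.
Total exposure: 6 months.
The Gamma prior is conjugate for the Poisson rate, so λ | data ~ Gamma(34+21, 16+6) = Gamma(55, 22).
The posterior predictive for a window of length T is Negative Binomial with variance T·α'·(β'+T)/β'² = 2·55·24/484 = 60/11.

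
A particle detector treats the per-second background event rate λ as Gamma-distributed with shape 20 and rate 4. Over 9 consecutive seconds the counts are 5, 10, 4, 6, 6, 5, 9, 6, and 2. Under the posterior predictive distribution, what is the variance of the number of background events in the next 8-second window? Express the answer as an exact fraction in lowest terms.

Total count: 5 + 10 + 4 + 6 + 6 + 5 + 9 + 6 + 2 = 53.
Total exposure: 9 seconds.
Posterior: α' = 20 + 53 = 73, β' = 4 + 9 = 13.
The posterior predictive for a window of length T is Negative Binomial with variance T·α'·(β'+T)/β'² = 8·73·21/169 = 12264/169.

12264/169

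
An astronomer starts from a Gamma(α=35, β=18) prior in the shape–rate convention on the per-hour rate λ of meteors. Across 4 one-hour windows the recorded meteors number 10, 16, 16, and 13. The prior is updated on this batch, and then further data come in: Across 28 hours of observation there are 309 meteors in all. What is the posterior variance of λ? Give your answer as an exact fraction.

399/2500

Total count: 10 + 16 + 16 + 13 = 55.
Total exposure: 4 hours.
After the first batch: Gamma(35 + 55, 18 + 4) = Gamma(90, 22).
Total count 309 over total exposure 28 hours.
After the second batch: Gamma(90 + 309, 22 + 28) = Gamma(399, 50).
Posterior variance = α'/β'² = 399/2500.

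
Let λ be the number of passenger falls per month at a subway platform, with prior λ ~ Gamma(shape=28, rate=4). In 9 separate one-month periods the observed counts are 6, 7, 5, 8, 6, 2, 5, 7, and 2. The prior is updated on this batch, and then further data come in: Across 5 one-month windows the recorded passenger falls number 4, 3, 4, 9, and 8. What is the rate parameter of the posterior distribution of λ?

18

Total count: 6 + 7 + 5 + 8 + 6 + 2 + 5 + 7 + 2 = 48.
Total exposure: 9 months.
After the first batch: Gamma(28 + 48, 4 + 9) = Gamma(76, 13).
Total count: 4 + 3 + 4 + 9 + 8 = 28.
Total exposure: 5 months.
After the second batch: Gamma(76 + 28, 13 + 5) = Gamma(104, 18).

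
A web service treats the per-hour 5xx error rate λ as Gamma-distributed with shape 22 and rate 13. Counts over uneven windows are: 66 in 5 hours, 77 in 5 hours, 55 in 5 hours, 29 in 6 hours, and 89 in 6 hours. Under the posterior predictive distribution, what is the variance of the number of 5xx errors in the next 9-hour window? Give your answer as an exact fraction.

74529/800

Total count: 66 + 77 + 55 + 29 + 89 = 316.
Total exposure: 5 + 5 + 5 + 6 + 6 = 27 hours.
The Gamma prior is conjugate for the Poisson rate, so λ | data ~ Gamma(22+316, 13+27) = Gamma(338, 40).
The posterior predictive for a window of length T is Negative Binomial with variance T·α'·(β'+T)/β'² = 9·338·49/1600 = 74529/800.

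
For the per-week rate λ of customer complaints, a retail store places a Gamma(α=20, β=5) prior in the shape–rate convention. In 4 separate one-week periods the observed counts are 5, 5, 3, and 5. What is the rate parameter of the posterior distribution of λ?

Total count: 5 + 5 + 3 + 5 = 18.
Total exposure: 4 weeks.
Posterior: α' = 20 + 18 = 38, β' = 5 + 4 = 9.

9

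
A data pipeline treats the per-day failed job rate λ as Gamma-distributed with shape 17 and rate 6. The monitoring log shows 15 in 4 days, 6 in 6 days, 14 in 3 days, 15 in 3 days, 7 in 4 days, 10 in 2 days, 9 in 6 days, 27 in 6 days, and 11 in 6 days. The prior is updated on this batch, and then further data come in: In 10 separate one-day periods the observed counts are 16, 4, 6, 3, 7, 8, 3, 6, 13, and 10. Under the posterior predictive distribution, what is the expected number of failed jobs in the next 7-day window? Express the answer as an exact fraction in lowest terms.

Total count: 15 + 6 + 14 + 15 + 7 + 10 + 9 + 27 + 11 = 114.
Total exposure: 4 + 6 + 3 + 3 + 4 + 2 + 6 + 6 + 6 = 40 days.
After the first batch: Gamma(17 + 114, 6 + 40) = Gamma(131, 46).
Total count: 16 + 4 + 6 + 3 + 7 + 8 + 3 + 6 + 13 + 10 = 76.
Total exposure: 10 days.
After the second batch: Gamma(131 + 76, 46 + 10) = Gamma(207, 56).
Predictive mean over a 7-day window = T·E[λ|data] = 7·207/56 = 207/8.

207/8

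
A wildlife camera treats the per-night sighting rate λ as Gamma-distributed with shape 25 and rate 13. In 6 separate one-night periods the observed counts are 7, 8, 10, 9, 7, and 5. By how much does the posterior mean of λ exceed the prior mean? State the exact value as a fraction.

448/247

Total count: 7 + 8 + 10 + 9 + 7 + 5 = 46.
Total exposure: 6 nights.
Posterior: α' = 25 + 46 = 71, β' = 13 + 6 = 19.
Posterior mean = 71/19 = 71/19; prior mean = 25/13 = 25/13. Difference = 71/19 − 25/13 = 448/247.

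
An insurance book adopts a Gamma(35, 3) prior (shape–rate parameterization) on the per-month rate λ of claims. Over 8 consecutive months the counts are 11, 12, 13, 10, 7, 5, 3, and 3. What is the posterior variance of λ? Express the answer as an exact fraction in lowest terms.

Total count: 11 + 12 + 13 + 10 + 7 + 5 + 3 + 3 = 64.
Total exposure: 8 months.
By Gamma–Poisson conjugacy, the posterior is Gamma(α + Σx, β + Σt) = Gamma(35 + 64, 3 + 8) = Gamma(99, 11).
Posterior variance = α'/β'² = 99/121 = 9/11.

9/11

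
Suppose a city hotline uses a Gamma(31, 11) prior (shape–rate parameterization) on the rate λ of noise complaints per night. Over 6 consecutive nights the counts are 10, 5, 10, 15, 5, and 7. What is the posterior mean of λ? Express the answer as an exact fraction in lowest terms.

83/17

Total count: 10 + 5 + 10 + 15 + 5 + 7 = 52.
Total exposure: 6 nights.
Conjugate update: add total count to the shape and total exposure to the rate, giving Gamma(83, 17).
Posterior mean = α'/β' = 83/17.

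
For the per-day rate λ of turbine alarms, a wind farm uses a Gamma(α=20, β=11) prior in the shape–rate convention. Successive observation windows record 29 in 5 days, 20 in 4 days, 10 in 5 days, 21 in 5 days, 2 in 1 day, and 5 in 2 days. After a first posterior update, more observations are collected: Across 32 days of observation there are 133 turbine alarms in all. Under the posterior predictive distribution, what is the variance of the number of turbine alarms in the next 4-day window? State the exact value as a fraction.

13248/845

Total count: 29 + 20 + 10 + 21 + 2 + 5 = 87.
Total exposure: 5 + 4 + 5 + 5 + 1 + 2 = 22 days.
After the first batch: Gamma(20 + 87, 11 + 22) = Gamma(107, 33).
Total count 133 over total exposure 32 days.
After the second batch: Gamma(107 + 133, 33 + 32) = Gamma(240, 65).
The posterior predictive for a window of length T is Negative Binomial with variance T·α'·(β'+T)/β'² = 4·240·69/4225 = 13248/845.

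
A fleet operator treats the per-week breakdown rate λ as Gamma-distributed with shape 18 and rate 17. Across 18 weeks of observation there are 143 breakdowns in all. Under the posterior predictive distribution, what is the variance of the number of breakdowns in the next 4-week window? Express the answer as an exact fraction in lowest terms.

3588/175

Total count 143 over total exposure 18 weeks.
The Gamma prior is conjugate for the Poisson rate, so λ | data ~ Gamma(18+143, 17+18) = Gamma(161, 35).
The posterior predictive for a window of length T is Negative Binomial with variance T·α'·(β'+T)/β'² = 4·161·39/1225 = 3588/175.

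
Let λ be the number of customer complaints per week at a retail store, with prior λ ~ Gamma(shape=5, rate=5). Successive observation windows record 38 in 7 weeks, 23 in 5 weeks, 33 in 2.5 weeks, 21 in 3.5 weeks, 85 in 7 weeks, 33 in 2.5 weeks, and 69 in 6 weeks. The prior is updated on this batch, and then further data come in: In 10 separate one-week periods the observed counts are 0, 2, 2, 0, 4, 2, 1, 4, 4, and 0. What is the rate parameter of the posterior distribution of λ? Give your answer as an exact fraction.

Total count: 38 + 23 + 33 + 21 + 85 + 33 + 69 = 302.
Total exposure: 7 + 5 + 2.5 + 3.5 + 7 + 2.5 + 6 = 33.5 weeks.
After the first batch: Gamma(5 + 302, 5 + 33.5) = Gamma(307, 77/2).
Total count: 0 + 2 + 2 + 0 + 4 + 2 + 1 + 4 + 4 + 0 = 19.
Total exposure: 10 weeks.
After the second batch: Gamma(307 + 19, 77/2 + 10) = Gamma(326, 97/2).

97/2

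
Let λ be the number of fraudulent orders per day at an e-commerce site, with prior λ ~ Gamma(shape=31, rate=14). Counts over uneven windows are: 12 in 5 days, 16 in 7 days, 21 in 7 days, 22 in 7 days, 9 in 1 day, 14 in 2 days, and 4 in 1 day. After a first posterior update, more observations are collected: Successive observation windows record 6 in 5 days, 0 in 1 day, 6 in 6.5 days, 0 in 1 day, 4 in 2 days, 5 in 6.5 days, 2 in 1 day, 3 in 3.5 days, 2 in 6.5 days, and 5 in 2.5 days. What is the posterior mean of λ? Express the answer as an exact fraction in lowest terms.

108/53

Total count: 12 + 16 + 21 + 22 + 9 + 14 + 4 = 98.
Total exposure: 5 + 7 + 7 + 7 + 1 + 2 + 1 = 30 days.
After the first batch: Gamma(31 + 98, 14 + 30) = Gamma(129, 44).
Total count: 6 + 0 + 6 + 0 + 4 + 5 + 2 + 3 + 2 + 5 = 33.
Total exposure: 5 + 1 + 6.5 + 1 + 2 + 6.5 + 1 + 3.5 + 6.5 + 2.5 = 35.5 days.
After the second batch: Gamma(129 + 33, 44 + 35.5) = Gamma(162, 159/2).
Posterior mean = α'/β' = 162/(159/2) = 108/53.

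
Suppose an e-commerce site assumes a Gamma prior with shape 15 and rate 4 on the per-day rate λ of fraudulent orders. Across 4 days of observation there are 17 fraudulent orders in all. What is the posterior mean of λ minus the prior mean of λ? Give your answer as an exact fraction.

Total count 17 over total exposure 4 days.
By Gamma–Poisson conjugacy, the posterior is Gamma(α + Σx, β + Σt) = Gamma(15 + 17, 4 + 4) = Gamma(32, 8).
Posterior mean = 32/8 = 4; prior mean = 15/4 = 15/4. Difference = 4 − 15/4 = 1/4.

1/4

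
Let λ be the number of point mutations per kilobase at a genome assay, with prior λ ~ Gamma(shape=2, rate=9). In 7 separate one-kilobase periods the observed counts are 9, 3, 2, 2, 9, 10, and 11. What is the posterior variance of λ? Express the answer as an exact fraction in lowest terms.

3/16

Total count: 9 + 3 + 2 + 2 + 9 + 10 + 11 = 46.
Total exposure: 7 kilobases.
Gamma(α, β) with Poisson data over total exposure Σt gives posterior Gamma(α+Σx, β+Σt) = Gamma(48, 16).
Posterior variance = α'/β'² = 48/256 = 3/16.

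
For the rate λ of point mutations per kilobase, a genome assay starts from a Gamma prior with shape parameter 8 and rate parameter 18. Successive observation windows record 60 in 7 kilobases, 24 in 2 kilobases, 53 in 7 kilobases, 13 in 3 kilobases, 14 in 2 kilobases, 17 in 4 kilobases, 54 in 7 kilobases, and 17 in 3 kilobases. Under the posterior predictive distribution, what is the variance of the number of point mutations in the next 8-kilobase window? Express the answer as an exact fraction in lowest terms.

Total count: 60 + 24 + 53 + 13 + 14 + 17 + 54 + 17 = 252.
Total exposure: 7 + 2 + 7 + 3 + 2 + 4 + 7 + 3 = 35 kilobases.
By Gamma–Poisson conjugacy, the posterior is Gamma(α + Σx, β + Σt) = Gamma(8 + 252, 18 + 35) = Gamma(260, 53).
The posterior predictive for a window of length T is Negative Binomial with variance T·α'·(β'+T)/β'² = 8·260·61/2809 = 126880/2809.

126880/2809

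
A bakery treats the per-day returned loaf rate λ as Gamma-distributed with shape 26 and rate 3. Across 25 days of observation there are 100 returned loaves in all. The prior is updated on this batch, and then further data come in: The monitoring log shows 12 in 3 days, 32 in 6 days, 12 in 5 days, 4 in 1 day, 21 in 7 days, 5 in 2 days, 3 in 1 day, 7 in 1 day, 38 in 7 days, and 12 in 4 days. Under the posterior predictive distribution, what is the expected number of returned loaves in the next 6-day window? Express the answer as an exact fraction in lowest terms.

Total count 100 over total exposure 25 days.
After the first batch: Gamma(26 + 100, 3 + 25) = Gamma(126, 28).
Total count: 12 + 32 + 12 + 4 + 21 + 5 + 3 + 7 + 38 + 12 = 146.
Total exposure: 3 + 6 + 5 + 1 + 7 + 2 + 1 + 1 + 7 + 4 = 37 days.
After the second batch: Gamma(126 + 146, 28 + 37) = Gamma(272, 65).
Predictive mean over a 6-day window = T·E[λ|data] = 6·272/65 = 1632/65.

1632/65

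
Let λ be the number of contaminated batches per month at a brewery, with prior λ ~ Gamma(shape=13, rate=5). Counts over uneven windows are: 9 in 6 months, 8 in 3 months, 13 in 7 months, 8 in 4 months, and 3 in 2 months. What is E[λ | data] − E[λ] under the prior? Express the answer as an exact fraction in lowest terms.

-3/5

Total count: 9 + 8 + 13 + 8 + 3 = 41.
Total exposure: 6 + 3 + 7 + 4 + 2 = 22 months.
By Gamma–Poisson conjugacy, the posterior is Gamma(α + Σx, β + Σt) = Gamma(13 + 41, 5 + 22) = Gamma(54, 27).
Posterior mean = 54/27 = 2; prior mean = 13/5 = 13/5. Difference = 2 − 13/5 = -3/5.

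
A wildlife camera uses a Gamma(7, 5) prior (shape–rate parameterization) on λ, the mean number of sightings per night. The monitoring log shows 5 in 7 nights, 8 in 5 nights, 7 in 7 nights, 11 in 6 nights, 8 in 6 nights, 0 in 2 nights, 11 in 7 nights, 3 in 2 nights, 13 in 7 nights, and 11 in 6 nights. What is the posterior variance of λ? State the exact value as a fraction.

Total count: 5 + 8 + 7 + 11 + 8 + 0 + 11 + 3 + 13 + 11 = 77.
Total exposure: 7 + 5 + 7 + 6 + 6 + 2 + 7 + 2 + 7 + 6 = 55 nights.
By Gamma–Poisson conjugacy, the posterior is Gamma(α + Σx, β + Σt) = Gamma(7 + 77, 5 + 55) = Gamma(84, 60).
Posterior variance = α'/β'² = 84/3600 = 7/300.

7/300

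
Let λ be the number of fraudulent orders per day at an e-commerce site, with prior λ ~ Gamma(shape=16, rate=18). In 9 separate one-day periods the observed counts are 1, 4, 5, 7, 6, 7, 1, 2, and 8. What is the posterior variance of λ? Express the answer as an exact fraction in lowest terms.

19/243

Total count: 1 + 4 + 5 + 7 + 6 + 7 + 1 + 2 + 8 = 41.
Total exposure: 9 days.
The Gamma prior is conjugate for the Poisson rate, so λ | data ~ Gamma(16+41, 18+9) = Gamma(57, 27).
Posterior variance = α'/β'² = 57/729 = 19/243.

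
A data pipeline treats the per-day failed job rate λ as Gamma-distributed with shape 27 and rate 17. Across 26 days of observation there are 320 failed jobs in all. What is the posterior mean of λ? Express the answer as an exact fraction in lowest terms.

Total count 320 over total exposure 26 days.
Conjugate update: add total count to the shape and total exposure to the rate, giving Gamma(347, 43).
Posterior mean = α'/β' = 347/43.

347/43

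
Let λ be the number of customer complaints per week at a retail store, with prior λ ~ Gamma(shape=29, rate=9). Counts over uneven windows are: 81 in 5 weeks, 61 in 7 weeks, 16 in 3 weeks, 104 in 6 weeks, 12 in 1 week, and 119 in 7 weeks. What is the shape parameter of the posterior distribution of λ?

Total count: 81 + 61 + 16 + 104 + 12 + 119 = 393.
Total exposure: 5 + 7 + 3 + 6 + 1 + 7 = 29 weeks.
The Gamma prior is conjugate for the Poisson rate, so λ | data ~ Gamma(29+393, 9+29) = Gamma(422, 38).

422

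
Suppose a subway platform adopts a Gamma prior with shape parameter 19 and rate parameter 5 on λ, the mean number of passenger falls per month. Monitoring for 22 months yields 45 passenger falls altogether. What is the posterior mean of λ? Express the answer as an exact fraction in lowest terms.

Total count 45 over total exposure 22 months.
Posterior: α' = 19 + 45 = 64, β' = 5 + 22 = 27.
Posterior mean = α'/β' = 64/27.

64/27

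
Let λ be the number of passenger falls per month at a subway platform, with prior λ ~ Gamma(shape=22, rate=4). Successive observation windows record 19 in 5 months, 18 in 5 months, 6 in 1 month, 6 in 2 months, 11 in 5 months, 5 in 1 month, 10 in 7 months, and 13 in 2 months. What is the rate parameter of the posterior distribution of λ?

32

Total count: 19 + 18 + 6 + 6 + 11 + 5 + 10 + 13 = 88.
Total exposure: 5 + 5 + 1 + 2 + 5 + 1 + 7 + 2 = 28 months.
By Gamma–Poisson conjugacy, the posterior is Gamma(α + Σx, β + Σt) = Gamma(22 + 88, 4 + 28) = Gamma(110, 32).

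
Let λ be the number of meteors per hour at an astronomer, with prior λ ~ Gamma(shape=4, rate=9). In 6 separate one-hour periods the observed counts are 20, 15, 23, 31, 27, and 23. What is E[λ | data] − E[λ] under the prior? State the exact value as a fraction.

409/45

Total count: 20 + 15 + 23 + 31 + 27 + 23 = 139.
Total exposure: 6 hours.
By Gamma–Poisson conjugacy, the posterior is Gamma(α + Σx, β + Σt) = Gamma(4 + 139, 9 + 6) = Gamma(143, 15).
Posterior mean = 143/15 = 143/15; prior mean = 4/9 = 4/9. Difference = 143/15 − 4/9 = 409/45.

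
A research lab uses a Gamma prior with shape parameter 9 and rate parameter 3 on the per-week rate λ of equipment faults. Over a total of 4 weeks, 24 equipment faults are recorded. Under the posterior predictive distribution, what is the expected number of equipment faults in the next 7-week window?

Total count 24 over total exposure 4 weeks.
Gamma(α, β) with Poisson data over total exposure Σt gives posterior Gamma(α+Σx, β+Σt) = Gamma(33, 7).
Predictive mean over a 7-week window = T·E[λ|data] = 7·33/7 = 33.

33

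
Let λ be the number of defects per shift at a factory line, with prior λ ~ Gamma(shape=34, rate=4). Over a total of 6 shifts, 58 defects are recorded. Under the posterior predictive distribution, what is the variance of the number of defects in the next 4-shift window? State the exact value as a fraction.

Total count 58 over total exposure 6 shifts.
Conjugate update: add total count to the shape and total exposure to the rate, giving Gamma(92, 10).
The posterior predictive for a window of length T is Negative Binomial with variance T·α'·(β'+T)/β'² = 4·92·14/100 = 1288/25.

1288/25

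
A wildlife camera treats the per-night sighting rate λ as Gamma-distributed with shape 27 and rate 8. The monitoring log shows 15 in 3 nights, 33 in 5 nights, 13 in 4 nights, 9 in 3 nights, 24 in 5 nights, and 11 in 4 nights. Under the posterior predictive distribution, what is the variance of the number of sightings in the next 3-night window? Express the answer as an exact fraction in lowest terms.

Total count: 15 + 33 + 13 + 9 + 24 + 11 = 105.
Total exposure: 3 + 5 + 4 + 3 + 5 + 4 = 24 nights.
Gamma(α, β) with Poisson data over total exposure Σt gives posterior Gamma(α+Σx, β+Σt) = Gamma(132, 32).
The posterior predictive for a window of length T is Negative Binomial with variance T·α'·(β'+T)/β'² = 3·132·35/1024 = 3465/256.

3465/256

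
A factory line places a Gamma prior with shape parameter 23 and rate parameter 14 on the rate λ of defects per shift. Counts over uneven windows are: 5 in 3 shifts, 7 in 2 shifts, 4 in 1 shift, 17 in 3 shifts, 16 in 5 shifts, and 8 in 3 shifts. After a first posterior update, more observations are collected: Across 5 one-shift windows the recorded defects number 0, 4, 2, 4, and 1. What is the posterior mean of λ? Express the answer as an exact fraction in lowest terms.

91/36

Total count: 5 + 7 + 4 + 17 + 16 + 8 = 57.
Total exposure: 3 + 2 + 1 + 3 + 5 + 3 = 17 shifts.
After the first batch: Gamma(23 + 57, 14 + 17) = Gamma(80, 31).
Total count: 0 + 4 + 2 + 4 + 1 = 11.
Total exposure: 5 shifts.
After the second batch: Gamma(80 + 11, 31 + 5) = Gamma(91, 36).
Posterior mean = α'/β' = 91/36.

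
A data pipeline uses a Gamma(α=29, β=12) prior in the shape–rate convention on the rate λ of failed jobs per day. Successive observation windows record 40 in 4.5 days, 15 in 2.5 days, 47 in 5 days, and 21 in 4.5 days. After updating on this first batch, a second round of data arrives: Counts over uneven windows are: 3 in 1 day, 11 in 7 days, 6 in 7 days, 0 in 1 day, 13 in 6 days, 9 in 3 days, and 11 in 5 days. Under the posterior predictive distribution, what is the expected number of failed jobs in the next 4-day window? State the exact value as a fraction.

Total count: 40 + 15 + 47 + 21 = 123.
Total exposure: 4.5 + 2.5 + 5 + 4.5 = 16.5 days.
After the first batch: Gamma(29 + 123, 12 + 16.5) = Gamma(152, 57/2).
Total count: 3 + 11 + 6 + 0 + 13 + 9 + 11 = 53.
Total exposure: 1 + 7 + 7 + 1 + 6 + 3 + 5 = 30 days.
After the second batch: Gamma(152 + 53, 57/2 + 30) = Gamma(205, 117/2).
Predictive mean over a 4-day window = T·E[λ|data] = 4·205/(117/2) = 1640/117.

1640/117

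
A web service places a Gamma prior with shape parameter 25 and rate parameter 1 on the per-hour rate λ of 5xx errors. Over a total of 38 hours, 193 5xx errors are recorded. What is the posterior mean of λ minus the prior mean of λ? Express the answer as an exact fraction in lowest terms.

Total count 193 over total exposure 38 hours.
Posterior: α' = 25 + 193 = 218, β' = 1 + 38 = 39.
Posterior mean = 218/39 = 218/39; prior mean = 25/1 = 25. Difference = 218/39 − 25 = -757/39.

-757/39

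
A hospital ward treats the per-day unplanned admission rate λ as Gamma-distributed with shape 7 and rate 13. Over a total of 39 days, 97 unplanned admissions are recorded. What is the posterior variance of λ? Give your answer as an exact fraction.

1/26

Total count 97 over total exposure 39 days.
Conjugate update: add total count to the shape and total exposure to the rate, giving Gamma(104, 52).
Posterior variance = α'/β'² = 104/2704 = 1/26.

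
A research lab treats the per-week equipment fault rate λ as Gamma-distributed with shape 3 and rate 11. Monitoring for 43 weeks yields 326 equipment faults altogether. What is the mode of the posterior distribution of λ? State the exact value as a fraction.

164/27

Total count 326 over total exposure 43 weeks.
By Gamma–Poisson conjugacy, the posterior is Gamma(α + Σx, β + Σt) = Gamma(3 + 326, 11 + 43) = Gamma(329, 54).
Posterior mode = (α'−1)/β' = 328/54 = 164/27.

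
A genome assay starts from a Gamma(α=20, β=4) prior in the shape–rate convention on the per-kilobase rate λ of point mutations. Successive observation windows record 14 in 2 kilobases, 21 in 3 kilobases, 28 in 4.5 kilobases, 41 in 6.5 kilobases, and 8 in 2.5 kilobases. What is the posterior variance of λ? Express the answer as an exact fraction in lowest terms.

Total count: 14 + 21 + 28 + 41 + 8 = 112.
Total exposure: 2 + 3 + 4.5 + 6.5 + 2.5 = 18.5 kilobases.
Conjugate update: add total count to the shape and total exposure to the rate, giving Gamma(132, 45/2).
Posterior variance = α'/β'² = 132/(2025/4) = 176/675.

176/675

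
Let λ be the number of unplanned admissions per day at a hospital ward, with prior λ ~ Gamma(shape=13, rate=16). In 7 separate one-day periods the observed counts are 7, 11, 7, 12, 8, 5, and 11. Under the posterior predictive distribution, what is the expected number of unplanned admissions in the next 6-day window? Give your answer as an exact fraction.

Total count: 7 + 11 + 7 + 12 + 8 + 5 + 11 = 61.
Total exposure: 7 days.
Conjugate update: add total count to the shape and total exposure to the rate, giving Gamma(74, 23).
Predictive mean over a 6-day window = T·E[λ|data] = 6·74/23 = 444/23.

444/23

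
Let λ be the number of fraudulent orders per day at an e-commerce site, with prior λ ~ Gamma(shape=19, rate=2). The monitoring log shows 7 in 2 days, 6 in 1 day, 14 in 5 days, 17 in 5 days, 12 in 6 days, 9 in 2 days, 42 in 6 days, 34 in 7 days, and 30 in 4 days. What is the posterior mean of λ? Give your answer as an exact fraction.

Total count: 7 + 6 + 14 + 17 + 12 + 9 + 42 + 34 + 30 = 171.
Total exposure: 2 + 1 + 5 + 5 + 6 + 2 + 6 + 7 + 4 = 38 days.
Gamma(α, β) with Poisson data over total exposure Σt gives posterior Gamma(α+Σx, β+Σt) = Gamma(190, 40).
Posterior mean = α'/β' = 190/40 = 19/4.

19/4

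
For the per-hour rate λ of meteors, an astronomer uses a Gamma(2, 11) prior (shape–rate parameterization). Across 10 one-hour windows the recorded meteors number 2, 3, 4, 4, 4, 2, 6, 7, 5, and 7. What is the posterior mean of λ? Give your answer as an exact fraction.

46/21

Total count: 2 + 3 + 4 + 4 + 4 + 2 + 6 + 7 + 5 + 7 = 44.
Total exposure: 10 hours.
Posterior: α' = 2 + 44 = 46, β' = 11 + 10 = 21.
Posterior mean = α'/β' = 46/21.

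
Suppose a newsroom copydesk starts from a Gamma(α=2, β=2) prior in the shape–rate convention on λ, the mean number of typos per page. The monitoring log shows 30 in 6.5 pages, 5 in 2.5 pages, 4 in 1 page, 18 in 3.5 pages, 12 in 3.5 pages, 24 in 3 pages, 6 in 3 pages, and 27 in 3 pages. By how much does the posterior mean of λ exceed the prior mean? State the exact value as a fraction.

25/7

Total count: 30 + 5 + 4 + 18 + 12 + 24 + 6 + 27 = 126.
Total exposure: 6.5 + 2.5 + 1 + 3.5 + 3.5 + 3 + 3 + 3 = 26 pages.
Posterior: α' = 2 + 126 = 128, β' = 2 + 26 = 28.
Posterior mean = 128/28 = 32/7; prior mean = 2/2 = 1. Difference = 32/7 − 1 = 25/7.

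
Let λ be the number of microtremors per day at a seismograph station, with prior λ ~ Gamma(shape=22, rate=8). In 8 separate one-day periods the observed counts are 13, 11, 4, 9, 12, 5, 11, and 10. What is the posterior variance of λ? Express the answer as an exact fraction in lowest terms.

97/256

Total count: 13 + 11 + 4 + 9 + 12 + 5 + 11 + 10 = 75.
Total exposure: 8 days.
Posterior: α' = 22 + 75 = 97, β' = 8 + 8 = 16.
Posterior variance = α'/β'² = 97/256.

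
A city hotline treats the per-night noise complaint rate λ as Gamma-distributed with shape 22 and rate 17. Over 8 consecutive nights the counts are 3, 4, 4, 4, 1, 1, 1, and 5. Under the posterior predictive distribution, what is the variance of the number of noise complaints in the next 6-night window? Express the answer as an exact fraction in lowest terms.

Total count: 3 + 4 + 4 + 4 + 1 + 1 + 1 + 5 = 23.
Total exposure: 8 nights.
Conjugate update: add total count to the shape and total exposure to the rate, giving Gamma(45, 25).
The posterior predictive for a window of length T is Negative Binomial with variance T·α'·(β'+T)/β'² = 6·45·31/625 = 1674/125.

1674/125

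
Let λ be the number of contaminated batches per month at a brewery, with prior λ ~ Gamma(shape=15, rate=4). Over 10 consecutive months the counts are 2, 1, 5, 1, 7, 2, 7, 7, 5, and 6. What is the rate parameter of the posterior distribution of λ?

Total count: 2 + 1 + 5 + 1 + 7 + 2 + 7 + 7 + 5 + 6 = 43.
Total exposure: 10 months.
The Gamma prior is conjugate for the Poisson rate, so λ | data ~ Gamma(15+43, 4+10) = Gamma(58, 14).

14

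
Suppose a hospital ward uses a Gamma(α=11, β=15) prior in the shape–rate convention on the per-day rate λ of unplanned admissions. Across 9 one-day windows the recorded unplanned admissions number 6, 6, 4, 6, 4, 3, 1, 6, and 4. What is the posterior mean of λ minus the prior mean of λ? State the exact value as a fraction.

Total count: 6 + 6 + 4 + 6 + 4 + 3 + 1 + 6 + 4 = 40.
Total exposure: 9 days.
The Gamma prior is conjugate for the Poisson rate, so λ | data ~ Gamma(11+40, 15+9) = Gamma(51, 24).
Posterior mean = 51/24 = 17/8; prior mean = 11/15 = 11/15. Difference = 17/8 − 11/15 = 167/120.

167/120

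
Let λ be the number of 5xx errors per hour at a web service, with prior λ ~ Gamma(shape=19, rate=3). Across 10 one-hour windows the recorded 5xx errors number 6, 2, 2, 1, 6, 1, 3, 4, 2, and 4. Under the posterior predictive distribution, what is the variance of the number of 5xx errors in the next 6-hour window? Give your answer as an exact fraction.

5700/169

Total count: 6 + 2 + 2 + 1 + 6 + 1 + 3 + 4 + 2 + 4 = 31.
Total exposure: 10 hours.
By Gamma–Poisson conjugacy, the posterior is Gamma(α + Σx, β + Σt) = Gamma(19 + 31, 3 + 10) = Gamma(50, 13).
The posterior predictive for a window of length T is Negative Binomial with variance T·α'·(β'+T)/β'² = 6·50·19/169 = 5700/169.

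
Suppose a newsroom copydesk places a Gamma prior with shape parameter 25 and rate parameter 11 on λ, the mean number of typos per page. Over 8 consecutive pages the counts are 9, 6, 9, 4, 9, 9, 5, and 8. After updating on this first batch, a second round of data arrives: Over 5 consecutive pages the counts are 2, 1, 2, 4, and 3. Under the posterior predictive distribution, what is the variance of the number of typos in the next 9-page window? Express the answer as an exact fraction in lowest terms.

Total count: 9 + 6 + 9 + 4 + 9 + 9 + 5 + 8 = 59.
Total exposure: 8 pages.
After the first batch: Gamma(25 + 59, 11 + 8) = Gamma(84, 19).
Total count: 2 + 1 + 2 + 4 + 3 = 12.
Total exposure: 5 pages.
After the second batch: Gamma(84 + 12, 19 + 5) = Gamma(96, 24).
The posterior predictive for a window of length T is Negative Binomial with variance T·α'·(β'+T)/β'² = 9·96·33/576 = 99/2.

99/2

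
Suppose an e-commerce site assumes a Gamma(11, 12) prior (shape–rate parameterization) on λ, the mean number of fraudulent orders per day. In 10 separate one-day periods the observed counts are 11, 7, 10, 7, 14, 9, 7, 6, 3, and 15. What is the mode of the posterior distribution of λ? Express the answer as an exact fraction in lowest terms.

9/2

Total count: 11 + 7 + 10 + 7 + 14 + 9 + 7 + 6 + 3 + 15 = 89.
Total exposure: 10 days.
Conjugate update: add total count to the shape and total exposure to the rate, giving Gamma(100, 22).
Posterior mode = (α'−1)/β' = 99/22 = 9/2.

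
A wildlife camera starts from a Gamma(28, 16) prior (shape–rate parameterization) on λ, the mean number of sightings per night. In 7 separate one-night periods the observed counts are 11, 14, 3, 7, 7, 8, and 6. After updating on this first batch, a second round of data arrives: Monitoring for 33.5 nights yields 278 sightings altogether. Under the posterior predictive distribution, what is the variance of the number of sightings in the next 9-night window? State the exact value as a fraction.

Total count: 11 + 14 + 3 + 7 + 7 + 8 + 6 = 56.
Total exposure: 7 nights.
After the first batch: Gamma(28 + 56, 16 + 7) = Gamma(84, 23).
Total count 278 over total exposure 33.5 nights.
After the second batch: Gamma(84 + 278, 23 + 33.5) = Gamma(362, 113/2).
The posterior predictive for a window of length T is Negative Binomial with variance T·α'·(β'+T)/β'² = 9·362·(131/2)/(12769/4) = 853596/12769.

853596/12769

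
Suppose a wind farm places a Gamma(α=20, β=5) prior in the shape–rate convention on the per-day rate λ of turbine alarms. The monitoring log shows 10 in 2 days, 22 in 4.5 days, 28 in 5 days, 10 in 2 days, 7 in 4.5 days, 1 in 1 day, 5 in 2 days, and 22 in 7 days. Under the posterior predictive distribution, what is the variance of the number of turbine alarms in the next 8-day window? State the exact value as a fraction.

41000/1089

Total count: 10 + 22 + 28 + 10 + 7 + 1 + 5 + 22 = 105.
Total exposure: 2 + 4.5 + 5 + 2 + 4.5 + 1 + 2 + 7 = 28 days.
By Gamma–Poisson conjugacy, the posterior is Gamma(α + Σx, β + Σt) = Gamma(20 + 105, 5 + 28) = Gamma(125, 33).
The posterior predictive for a window of length T is Negative Binomial with variance T·α'·(β'+T)/β'² = 8·125·41/1089 = 41000/1089.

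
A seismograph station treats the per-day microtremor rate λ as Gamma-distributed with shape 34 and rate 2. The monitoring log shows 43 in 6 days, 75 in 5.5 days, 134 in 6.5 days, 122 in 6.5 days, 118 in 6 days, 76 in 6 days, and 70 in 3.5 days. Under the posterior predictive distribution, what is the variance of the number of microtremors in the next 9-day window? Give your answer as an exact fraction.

Total count: 43 + 75 + 134 + 122 + 118 + 76 + 70 = 638.
Total exposure: 6 + 5.5 + 6.5 + 6.5 + 6 + 6 + 3.5 = 40 days.
Posterior: α' = 34 + 638 = 672, β' = 2 + 40 = 42.
The posterior predictive for a window of length T is Negative Binomial with variance T·α'·(β'+T)/β'² = 9·672·51/1764 = 1224/7.

1224/7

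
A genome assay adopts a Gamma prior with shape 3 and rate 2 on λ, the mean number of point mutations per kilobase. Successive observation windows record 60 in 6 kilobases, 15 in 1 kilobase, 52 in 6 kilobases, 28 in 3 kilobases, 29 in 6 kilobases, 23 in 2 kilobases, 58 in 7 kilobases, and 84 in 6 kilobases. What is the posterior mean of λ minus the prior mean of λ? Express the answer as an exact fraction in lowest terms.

Total count: 60 + 15 + 52 + 28 + 29 + 23 + 58 + 84 = 349.
Total exposure: 6 + 1 + 6 + 3 + 6 + 2 + 7 + 6 = 37 kilobases.
Gamma(α, β) with Poisson data over total exposure Σt gives posterior Gamma(α+Σx, β+Σt) = Gamma(352, 39).
Posterior mean = 352/39 = 352/39; prior mean = 3/2 = 3/2. Difference = 352/39 − 3/2 = 587/78.

587/78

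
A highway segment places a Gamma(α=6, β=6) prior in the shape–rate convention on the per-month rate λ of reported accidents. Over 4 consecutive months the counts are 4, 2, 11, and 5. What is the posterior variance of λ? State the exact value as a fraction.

7/25

Total count: 4 + 2 + 11 + 5 = 22.
Total exposure: 4 months.
Posterior: α' = 6 + 22 = 28, β' = 6 + 4 = 10.
Posterior variance = α'/β'² = 28/100 = 7/25.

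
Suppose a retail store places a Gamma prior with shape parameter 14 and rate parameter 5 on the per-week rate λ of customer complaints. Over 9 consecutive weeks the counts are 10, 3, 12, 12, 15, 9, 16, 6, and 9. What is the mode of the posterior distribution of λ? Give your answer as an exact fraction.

15/2

Total count: 10 + 3 + 12 + 12 + 15 + 9 + 16 + 6 + 9 = 92.
Total exposure: 9 weeks.
Gamma(α, β) with Poisson data over total exposure Σt gives posterior Gamma(α+Σx, β+Σt) = Gamma(106, 14).
Posterior mode = (α'−1)/β' = 105/14 = 15/2.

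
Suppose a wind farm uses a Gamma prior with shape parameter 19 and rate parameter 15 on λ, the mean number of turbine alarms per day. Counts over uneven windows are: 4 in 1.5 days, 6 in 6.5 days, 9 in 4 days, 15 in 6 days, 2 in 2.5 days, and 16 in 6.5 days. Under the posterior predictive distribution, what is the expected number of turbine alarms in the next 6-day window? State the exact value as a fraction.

Total count: 4 + 6 + 9 + 15 + 2 + 16 = 52.
Total exposure: 1.5 + 6.5 + 4 + 6 + 2.5 + 6.5 = 27 days.
Posterior: α' = 19 + 52 = 71, β' = 15 + 27 = 42.
Predictive mean over a 6-day window = T·E[λ|data] = 6·71/42 = 71/7.

71/7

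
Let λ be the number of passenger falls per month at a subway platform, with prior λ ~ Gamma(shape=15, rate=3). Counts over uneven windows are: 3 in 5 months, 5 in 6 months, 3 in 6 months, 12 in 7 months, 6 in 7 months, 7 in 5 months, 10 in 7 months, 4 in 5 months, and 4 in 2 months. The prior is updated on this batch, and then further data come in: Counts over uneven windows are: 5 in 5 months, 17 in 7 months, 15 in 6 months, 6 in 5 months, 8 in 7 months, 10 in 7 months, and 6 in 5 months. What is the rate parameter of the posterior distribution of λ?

95

Total count: 3 + 5 + 3 + 12 + 6 + 7 + 10 + 4 + 4 = 54.
Total exposure: 5 + 6 + 6 + 7 + 7 + 5 + 7 + 5 + 2 = 50 months.
After the first batch: Gamma(15 + 54, 3 + 50) = Gamma(69, 53).
Total count: 5 + 17 + 15 + 6 + 8 + 10 + 6 = 67.
Total exposure: 5 + 7 + 6 + 5 + 7 + 7 + 5 = 42 months.
After the second batch: Gamma(69 + 67, 53 + 42) = Gamma(136, 95).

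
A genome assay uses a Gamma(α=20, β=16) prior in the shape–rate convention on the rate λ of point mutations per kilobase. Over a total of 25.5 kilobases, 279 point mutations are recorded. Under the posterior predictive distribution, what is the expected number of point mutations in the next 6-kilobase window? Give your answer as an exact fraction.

Total count 279 over total exposure 25.5 kilobases.
By Gamma–Poisson conjugacy, the posterior is Gamma(α + Σx, β + Σt) = Gamma(20 + 279, 16 + 25.5) = Gamma(299, 83/2).
Predictive mean over a 6-kilobase window = T·E[λ|data] = 6·299/(83/2) = 3588/83.

3588/83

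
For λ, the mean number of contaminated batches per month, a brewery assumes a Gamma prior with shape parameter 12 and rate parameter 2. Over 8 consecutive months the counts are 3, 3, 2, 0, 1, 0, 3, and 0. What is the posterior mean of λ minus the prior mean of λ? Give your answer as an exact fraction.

Total count: 3 + 3 + 2 + 0 + 1 + 0 + 3 + 0 = 12.
Total exposure: 8 months.
Gamma(α, β) with Poisson data over total exposure Σt gives posterior Gamma(α+Σx, β+Σt) = Gamma(24, 10).
Posterior mean = 24/10 = 12/5; prior mean = 12/2 = 6. Difference = 12/5 − 6 = -18/5.

-18/5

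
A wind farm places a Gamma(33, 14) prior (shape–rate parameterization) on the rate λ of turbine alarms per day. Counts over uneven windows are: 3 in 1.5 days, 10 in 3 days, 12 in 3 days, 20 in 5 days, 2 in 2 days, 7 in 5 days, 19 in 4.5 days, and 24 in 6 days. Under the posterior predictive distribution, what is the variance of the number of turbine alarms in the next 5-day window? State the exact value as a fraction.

15925/968

Total count: 3 + 10 + 12 + 20 + 2 + 7 + 19 + 24 = 97.
Total exposure: 1.5 + 3 + 3 + 5 + 2 + 5 + 4.5 + 6 = 30 days.
The Gamma prior is conjugate for the Poisson rate, so λ | data ~ Gamma(33+97, 14+30) = Gamma(130, 44).
The posterior predictive for a window of length T is Negative Binomial with variance T·α'·(β'+T)/β'² = 5·130·49/1936 = 15925/968.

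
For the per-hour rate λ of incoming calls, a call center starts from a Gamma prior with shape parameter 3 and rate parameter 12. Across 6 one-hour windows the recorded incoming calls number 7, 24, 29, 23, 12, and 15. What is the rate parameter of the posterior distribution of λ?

18

Total count: 7 + 24 + 29 + 23 + 12 + 15 = 110.
Total exposure: 6 hours.
The Gamma prior is conjugate for the Poisson rate, so λ | data ~ Gamma(3+110, 12+6) = Gamma(113, 18).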